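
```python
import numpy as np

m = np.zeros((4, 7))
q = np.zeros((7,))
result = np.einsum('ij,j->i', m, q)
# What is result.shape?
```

(4,)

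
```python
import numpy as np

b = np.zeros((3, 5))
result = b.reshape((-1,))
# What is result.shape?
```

(15,)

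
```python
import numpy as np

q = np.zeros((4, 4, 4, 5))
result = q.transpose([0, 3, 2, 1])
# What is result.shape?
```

(4, 5, 4, 4)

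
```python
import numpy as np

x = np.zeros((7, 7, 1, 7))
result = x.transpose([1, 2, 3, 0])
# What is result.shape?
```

(7, 1, 7, 7)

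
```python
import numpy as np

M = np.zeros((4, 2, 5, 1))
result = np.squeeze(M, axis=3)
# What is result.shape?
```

(4, 2, 5)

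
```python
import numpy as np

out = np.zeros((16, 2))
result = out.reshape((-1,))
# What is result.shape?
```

(32,)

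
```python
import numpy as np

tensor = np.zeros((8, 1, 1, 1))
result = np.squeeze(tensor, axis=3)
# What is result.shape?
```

(8, 1, 1)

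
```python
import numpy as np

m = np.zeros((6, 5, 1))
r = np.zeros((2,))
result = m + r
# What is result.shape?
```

(6, 5, 2)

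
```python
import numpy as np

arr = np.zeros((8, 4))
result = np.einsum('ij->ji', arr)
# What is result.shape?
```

(4, 8)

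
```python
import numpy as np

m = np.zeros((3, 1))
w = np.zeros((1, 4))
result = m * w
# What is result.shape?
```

(3, 4)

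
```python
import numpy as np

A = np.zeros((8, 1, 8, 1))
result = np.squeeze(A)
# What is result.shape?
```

(8, 8)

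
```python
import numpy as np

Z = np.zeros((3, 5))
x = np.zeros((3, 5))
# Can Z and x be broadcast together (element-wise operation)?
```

Yes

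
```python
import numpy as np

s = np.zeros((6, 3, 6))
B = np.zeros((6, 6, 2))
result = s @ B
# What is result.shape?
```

(6, 3, 2)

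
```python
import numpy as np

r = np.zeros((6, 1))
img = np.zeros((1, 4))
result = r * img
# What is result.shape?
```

(6, 4)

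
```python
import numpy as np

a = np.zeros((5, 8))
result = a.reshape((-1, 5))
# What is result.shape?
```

(8, 5)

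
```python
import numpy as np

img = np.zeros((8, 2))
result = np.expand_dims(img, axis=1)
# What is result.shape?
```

(8, 1, 2)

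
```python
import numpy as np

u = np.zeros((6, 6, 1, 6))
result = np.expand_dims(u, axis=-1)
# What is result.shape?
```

(6, 6, 1, 6, 1)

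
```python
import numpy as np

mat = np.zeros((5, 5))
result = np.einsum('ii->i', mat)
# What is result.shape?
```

(5,)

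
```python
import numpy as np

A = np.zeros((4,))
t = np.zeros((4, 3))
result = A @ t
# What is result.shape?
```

(3,)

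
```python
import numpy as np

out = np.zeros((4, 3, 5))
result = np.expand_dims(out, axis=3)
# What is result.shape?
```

(4, 3, 5, 1)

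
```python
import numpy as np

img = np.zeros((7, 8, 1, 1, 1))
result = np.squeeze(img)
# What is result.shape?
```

(7, 8)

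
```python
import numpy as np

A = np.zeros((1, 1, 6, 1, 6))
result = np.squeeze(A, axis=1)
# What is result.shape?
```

(1, 6, 1, 6)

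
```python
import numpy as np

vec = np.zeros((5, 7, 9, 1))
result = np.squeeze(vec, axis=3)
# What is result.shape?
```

(5, 7, 9)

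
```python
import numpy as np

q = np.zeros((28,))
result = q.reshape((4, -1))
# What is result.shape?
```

(4, 7)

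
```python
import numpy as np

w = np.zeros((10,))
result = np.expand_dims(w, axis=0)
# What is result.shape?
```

(1, 10)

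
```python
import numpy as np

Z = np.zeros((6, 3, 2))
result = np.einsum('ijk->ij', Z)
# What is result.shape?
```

(6, 3)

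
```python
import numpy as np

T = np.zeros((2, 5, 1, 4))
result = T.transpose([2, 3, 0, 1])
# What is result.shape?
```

(1, 4, 2, 5)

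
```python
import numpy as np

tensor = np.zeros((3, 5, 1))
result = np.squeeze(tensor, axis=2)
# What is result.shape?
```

(3, 5)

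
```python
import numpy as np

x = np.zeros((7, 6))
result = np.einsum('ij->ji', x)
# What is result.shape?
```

(6, 7)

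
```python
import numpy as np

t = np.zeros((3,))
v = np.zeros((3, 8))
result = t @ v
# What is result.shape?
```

(8,)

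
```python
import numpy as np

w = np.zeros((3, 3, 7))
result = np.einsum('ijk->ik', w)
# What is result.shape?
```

(3, 7)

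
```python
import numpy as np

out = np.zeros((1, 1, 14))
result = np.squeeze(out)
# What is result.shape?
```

(14,)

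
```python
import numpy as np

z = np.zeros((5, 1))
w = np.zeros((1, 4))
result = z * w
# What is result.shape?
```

(5, 4)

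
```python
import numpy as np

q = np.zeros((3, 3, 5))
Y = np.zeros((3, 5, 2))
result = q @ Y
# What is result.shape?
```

(3, 3, 2)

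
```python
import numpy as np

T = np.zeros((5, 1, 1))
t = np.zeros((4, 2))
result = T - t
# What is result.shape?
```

(5, 4, 2)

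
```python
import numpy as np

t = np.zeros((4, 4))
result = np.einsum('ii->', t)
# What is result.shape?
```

()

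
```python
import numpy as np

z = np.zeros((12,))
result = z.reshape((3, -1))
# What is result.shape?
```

(3, 4)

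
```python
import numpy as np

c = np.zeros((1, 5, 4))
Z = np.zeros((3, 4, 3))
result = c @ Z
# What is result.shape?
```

(3, 5, 3)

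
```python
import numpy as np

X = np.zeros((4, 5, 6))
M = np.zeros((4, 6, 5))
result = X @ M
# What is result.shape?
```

(4, 5, 5)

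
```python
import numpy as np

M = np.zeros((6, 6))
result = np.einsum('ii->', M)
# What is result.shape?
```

()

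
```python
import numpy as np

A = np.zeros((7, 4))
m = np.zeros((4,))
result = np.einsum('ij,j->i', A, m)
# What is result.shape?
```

(7,)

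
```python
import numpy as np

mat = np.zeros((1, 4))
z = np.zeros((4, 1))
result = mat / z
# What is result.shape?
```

(4, 4)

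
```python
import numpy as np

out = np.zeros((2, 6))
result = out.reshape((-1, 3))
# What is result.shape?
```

(4, 3)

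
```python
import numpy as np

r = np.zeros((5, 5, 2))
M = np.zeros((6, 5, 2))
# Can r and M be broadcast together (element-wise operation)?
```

No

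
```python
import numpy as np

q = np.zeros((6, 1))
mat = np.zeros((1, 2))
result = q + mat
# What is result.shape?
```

(6, 2)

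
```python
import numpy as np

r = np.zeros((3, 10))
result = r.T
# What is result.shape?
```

(10, 3)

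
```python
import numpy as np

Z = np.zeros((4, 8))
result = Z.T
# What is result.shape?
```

(8, 4)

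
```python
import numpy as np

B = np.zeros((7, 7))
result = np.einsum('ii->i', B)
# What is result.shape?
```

(7,)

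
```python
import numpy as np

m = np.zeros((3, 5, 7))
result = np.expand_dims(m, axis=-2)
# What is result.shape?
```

(3, 5, 1, 7)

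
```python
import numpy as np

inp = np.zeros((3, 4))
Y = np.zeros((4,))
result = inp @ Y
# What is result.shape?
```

(3,)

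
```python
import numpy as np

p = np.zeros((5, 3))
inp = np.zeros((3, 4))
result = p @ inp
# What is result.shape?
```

(5, 4)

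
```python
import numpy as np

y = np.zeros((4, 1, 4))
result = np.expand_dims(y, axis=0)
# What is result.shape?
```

(1, 4, 1, 4)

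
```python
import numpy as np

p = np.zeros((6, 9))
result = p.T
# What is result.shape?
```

(9, 6)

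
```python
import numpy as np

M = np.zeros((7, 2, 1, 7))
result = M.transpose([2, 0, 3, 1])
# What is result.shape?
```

(1, 7, 7, 2)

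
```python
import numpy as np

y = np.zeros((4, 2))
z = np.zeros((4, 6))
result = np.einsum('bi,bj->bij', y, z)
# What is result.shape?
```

(4, 2, 6)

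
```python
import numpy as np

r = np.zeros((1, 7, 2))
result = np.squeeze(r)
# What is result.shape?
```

(7, 2)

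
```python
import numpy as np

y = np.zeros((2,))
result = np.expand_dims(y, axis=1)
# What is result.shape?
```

(2, 1)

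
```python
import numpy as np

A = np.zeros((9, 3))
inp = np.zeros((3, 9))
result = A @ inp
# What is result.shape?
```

(9, 9)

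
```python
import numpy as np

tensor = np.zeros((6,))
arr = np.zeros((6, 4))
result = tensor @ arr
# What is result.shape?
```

(4,)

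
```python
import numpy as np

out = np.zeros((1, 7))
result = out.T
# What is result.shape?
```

(7, 1)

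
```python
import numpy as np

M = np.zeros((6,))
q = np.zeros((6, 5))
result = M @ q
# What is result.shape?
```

(5,)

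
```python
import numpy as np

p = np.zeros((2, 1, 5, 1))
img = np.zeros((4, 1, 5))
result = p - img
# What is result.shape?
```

(2, 4, 5, 5)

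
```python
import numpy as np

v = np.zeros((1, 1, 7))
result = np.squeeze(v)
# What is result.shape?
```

(7,)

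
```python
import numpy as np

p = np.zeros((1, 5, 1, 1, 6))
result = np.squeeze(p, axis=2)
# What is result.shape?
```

(1, 5, 1, 6)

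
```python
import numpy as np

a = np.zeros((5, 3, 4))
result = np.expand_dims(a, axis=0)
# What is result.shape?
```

(1, 5, 3, 4)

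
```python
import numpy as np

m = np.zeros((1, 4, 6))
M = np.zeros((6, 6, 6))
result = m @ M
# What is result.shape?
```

(6, 4, 6)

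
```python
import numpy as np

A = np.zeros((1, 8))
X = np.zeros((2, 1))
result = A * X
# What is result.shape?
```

(2, 8)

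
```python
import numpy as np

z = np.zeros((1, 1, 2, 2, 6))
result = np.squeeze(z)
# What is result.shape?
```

(2, 2, 6)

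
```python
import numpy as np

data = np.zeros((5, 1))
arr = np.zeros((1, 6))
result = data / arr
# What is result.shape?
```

(5, 6)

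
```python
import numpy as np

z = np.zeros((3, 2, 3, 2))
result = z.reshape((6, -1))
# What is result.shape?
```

(6, 6)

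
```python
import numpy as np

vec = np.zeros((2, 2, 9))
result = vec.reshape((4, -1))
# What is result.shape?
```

(4, 9)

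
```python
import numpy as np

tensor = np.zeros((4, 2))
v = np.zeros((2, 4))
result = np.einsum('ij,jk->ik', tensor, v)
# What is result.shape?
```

(4, 4)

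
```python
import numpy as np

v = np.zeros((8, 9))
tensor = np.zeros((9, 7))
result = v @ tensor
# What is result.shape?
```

(8, 7)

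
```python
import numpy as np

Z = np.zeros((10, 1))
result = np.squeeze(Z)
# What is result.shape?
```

(10,)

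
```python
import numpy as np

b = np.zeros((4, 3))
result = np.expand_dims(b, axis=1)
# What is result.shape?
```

(4, 1, 3)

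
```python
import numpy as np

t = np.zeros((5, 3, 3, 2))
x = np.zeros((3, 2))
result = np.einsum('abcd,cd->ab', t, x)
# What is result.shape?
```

(5, 3)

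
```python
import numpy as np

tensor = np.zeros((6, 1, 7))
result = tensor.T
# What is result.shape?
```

(7, 1, 6)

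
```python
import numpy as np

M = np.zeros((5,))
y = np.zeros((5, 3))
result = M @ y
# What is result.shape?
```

(3,)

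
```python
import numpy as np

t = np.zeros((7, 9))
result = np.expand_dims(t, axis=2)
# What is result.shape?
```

(7, 9, 1)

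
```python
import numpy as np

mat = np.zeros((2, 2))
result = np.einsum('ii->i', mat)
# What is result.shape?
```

(2,)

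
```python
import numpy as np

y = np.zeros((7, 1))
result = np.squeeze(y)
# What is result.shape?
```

(7,)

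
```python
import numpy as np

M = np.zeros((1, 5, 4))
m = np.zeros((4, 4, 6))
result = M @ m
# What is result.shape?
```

(4, 5, 6)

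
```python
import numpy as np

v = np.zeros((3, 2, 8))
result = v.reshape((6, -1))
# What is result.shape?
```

(6, 8)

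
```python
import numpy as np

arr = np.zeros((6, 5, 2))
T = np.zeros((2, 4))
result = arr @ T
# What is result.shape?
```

(6, 5, 4)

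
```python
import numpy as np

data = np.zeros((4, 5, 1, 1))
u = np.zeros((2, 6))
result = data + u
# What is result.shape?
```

(4, 5, 2, 6)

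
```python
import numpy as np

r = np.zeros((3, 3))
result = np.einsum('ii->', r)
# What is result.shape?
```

()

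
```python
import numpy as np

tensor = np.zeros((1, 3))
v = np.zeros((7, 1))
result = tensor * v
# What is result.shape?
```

(7, 3)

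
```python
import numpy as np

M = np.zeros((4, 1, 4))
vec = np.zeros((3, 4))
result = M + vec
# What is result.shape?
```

(4, 3, 4)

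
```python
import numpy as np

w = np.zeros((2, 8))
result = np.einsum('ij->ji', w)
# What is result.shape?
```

(8, 2)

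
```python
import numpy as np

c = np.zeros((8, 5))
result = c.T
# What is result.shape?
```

(5, 8)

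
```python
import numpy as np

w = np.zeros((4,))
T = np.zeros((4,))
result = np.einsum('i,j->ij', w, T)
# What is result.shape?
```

(4, 4)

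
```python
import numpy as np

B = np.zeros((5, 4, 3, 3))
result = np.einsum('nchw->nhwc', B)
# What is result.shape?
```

(5, 3, 3, 4)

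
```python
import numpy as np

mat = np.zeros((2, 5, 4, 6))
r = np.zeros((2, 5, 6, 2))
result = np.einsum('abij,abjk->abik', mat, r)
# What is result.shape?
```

(2, 5, 4, 2)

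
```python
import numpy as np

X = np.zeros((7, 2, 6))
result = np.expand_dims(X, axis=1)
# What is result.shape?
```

(7, 1, 2, 6)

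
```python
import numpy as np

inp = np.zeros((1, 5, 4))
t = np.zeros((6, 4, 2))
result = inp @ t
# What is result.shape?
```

(6, 5, 2)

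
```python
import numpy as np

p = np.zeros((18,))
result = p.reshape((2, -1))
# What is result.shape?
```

(2, 9)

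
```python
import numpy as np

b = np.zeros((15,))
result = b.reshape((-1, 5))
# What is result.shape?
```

(3, 5)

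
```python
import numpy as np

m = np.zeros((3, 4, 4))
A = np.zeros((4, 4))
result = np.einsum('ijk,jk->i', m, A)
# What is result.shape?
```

(3,)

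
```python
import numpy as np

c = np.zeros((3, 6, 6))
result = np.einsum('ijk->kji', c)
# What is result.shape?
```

(6, 6, 3)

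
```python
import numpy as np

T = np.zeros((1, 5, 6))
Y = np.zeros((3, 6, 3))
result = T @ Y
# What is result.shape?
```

(3, 5, 3)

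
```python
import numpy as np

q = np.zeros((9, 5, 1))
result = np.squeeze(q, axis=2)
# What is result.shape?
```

(9, 5)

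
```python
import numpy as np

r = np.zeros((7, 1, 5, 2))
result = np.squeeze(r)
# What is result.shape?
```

(7, 5, 2)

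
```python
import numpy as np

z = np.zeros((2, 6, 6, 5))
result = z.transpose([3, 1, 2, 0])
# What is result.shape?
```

(5, 6, 6, 2)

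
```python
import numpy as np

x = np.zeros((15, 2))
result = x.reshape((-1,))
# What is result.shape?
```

(30,)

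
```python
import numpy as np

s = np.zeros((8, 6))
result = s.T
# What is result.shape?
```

(6, 8)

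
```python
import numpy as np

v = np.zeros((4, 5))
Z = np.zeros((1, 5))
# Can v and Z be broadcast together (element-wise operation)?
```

Yes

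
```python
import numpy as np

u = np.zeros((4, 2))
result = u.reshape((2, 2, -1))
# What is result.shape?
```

(2, 2, 2)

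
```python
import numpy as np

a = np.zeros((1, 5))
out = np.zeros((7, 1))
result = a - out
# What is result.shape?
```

(7, 5)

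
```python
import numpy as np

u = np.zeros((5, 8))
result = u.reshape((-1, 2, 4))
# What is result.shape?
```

(5, 2, 4)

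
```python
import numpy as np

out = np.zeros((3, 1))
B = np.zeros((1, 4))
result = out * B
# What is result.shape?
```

(3, 4)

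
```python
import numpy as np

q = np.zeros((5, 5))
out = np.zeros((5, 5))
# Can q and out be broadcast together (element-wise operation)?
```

Yes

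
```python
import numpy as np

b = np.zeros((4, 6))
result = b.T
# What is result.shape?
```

(6, 4)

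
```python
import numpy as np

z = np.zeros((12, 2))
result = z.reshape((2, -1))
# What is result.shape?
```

(2, 12)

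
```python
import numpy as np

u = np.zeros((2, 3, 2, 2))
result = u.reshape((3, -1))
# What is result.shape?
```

(3, 8)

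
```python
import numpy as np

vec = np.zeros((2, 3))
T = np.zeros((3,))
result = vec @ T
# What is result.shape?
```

(2,)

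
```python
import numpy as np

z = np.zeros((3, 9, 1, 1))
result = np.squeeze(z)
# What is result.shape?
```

(3, 9)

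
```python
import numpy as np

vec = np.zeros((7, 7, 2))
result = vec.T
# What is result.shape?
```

(2, 7, 7)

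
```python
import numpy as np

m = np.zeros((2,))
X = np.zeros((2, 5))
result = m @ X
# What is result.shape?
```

(5,)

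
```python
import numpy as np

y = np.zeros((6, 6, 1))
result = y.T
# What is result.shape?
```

(1, 6, 6)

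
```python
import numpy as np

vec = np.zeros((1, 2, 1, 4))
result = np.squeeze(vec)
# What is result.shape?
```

(2, 4)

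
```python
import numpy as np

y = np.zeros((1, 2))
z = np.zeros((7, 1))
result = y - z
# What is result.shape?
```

(7, 2)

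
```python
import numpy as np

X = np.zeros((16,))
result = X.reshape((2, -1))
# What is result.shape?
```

(2, 8)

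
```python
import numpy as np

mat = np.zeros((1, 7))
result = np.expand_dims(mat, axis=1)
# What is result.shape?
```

(1, 1, 7)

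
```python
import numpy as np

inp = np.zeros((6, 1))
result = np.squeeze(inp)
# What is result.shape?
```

(6,)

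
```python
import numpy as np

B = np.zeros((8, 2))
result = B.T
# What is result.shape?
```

(2, 8)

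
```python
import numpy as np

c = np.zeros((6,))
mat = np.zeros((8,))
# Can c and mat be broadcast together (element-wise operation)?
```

No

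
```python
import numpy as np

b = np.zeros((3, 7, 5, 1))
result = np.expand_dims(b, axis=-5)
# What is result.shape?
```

(1, 3, 7, 5, 1)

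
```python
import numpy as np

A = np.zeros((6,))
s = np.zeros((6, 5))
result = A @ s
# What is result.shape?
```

(5,)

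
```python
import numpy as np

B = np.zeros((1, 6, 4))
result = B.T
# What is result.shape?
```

(4, 6, 1)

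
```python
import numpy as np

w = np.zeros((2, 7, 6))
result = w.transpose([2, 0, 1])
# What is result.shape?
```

(6, 2, 7)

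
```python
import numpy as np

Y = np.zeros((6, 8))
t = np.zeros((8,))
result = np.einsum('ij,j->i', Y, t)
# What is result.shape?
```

(6,)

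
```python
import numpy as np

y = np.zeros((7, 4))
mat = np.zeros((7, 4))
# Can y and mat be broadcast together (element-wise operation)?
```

Yes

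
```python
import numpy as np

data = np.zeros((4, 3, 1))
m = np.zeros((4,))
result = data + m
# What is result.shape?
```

(4, 3, 4)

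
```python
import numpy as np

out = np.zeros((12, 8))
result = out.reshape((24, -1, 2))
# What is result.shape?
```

(24, 2, 2)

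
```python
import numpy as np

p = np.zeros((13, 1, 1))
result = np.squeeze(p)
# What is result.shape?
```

(13,)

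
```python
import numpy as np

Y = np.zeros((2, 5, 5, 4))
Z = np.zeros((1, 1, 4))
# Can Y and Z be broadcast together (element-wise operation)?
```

Yes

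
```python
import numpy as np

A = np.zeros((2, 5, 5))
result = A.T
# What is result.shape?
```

(5, 5, 2)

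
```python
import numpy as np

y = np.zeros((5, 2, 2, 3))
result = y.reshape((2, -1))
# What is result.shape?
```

(2, 30)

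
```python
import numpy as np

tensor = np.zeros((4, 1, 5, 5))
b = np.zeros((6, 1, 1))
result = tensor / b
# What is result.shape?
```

(4, 6, 5, 5)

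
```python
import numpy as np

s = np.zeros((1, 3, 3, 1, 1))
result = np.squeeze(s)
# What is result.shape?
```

(3, 3)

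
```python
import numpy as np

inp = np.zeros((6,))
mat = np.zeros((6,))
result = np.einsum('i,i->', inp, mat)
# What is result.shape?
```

()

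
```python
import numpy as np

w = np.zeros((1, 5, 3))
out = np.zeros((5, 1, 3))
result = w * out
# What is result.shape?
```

(5, 5, 3)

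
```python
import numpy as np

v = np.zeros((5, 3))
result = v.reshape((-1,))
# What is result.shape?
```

(15,)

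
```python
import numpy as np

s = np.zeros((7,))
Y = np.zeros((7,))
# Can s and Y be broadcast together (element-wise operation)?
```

Yes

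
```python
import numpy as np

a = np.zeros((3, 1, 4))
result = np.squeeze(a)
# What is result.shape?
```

(3, 4)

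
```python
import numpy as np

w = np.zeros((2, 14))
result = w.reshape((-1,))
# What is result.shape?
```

(28,)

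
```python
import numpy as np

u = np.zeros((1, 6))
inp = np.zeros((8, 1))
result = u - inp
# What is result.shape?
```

(8, 6)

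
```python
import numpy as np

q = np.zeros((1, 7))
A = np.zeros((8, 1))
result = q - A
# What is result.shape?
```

(8, 7)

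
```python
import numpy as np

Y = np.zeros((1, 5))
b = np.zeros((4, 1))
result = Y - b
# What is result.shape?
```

(4, 5)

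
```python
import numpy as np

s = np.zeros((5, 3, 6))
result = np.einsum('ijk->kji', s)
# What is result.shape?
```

(6, 3, 5)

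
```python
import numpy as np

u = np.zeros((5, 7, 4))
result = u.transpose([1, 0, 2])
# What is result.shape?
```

(7, 5, 4)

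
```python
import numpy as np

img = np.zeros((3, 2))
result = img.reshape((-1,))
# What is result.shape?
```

(6,)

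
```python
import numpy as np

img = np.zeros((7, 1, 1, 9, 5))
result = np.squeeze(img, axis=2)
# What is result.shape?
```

(7, 1, 9, 5)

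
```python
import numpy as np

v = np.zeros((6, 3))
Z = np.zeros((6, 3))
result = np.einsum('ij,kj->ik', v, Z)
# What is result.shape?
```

(6, 6)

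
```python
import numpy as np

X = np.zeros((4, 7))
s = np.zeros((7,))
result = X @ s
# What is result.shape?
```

(4,)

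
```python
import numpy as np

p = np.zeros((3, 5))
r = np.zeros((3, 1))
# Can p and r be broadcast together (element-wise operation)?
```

Yes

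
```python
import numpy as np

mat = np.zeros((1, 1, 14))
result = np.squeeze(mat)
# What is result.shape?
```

(14,)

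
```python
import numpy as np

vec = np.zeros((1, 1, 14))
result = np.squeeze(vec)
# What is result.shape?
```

(14,)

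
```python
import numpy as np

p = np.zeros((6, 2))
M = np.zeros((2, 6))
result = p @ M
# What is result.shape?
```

(6, 6)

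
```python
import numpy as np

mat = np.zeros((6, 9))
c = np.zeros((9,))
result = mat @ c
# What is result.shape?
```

(6,)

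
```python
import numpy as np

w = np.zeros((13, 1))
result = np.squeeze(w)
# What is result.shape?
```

(13,)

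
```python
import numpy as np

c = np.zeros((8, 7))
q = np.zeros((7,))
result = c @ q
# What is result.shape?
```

(8,)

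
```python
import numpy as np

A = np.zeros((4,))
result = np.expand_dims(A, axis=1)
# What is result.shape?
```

(4, 1)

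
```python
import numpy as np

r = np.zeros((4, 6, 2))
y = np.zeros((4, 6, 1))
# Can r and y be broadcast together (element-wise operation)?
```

Yes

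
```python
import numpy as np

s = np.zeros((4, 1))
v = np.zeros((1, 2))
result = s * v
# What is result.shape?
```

(4, 2)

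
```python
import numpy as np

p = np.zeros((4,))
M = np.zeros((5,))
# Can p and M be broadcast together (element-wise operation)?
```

No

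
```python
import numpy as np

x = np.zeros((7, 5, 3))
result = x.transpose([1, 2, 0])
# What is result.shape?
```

(5, 3, 7)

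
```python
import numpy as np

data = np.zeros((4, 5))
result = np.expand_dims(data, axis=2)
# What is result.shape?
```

(4, 5, 1)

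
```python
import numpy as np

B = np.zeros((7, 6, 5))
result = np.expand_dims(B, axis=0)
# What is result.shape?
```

(1, 7, 6, 5)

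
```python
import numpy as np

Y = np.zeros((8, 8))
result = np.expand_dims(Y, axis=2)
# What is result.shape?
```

(8, 8, 1)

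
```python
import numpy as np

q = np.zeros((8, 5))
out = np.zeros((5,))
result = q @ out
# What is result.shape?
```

(8,)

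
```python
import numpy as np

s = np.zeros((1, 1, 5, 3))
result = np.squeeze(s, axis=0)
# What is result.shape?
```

(1, 5, 3)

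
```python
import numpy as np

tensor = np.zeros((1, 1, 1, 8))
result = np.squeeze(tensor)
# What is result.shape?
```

(8,)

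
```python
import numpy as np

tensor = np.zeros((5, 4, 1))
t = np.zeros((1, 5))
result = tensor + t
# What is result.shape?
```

(5, 4, 5)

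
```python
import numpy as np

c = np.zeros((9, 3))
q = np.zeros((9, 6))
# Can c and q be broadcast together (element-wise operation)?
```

No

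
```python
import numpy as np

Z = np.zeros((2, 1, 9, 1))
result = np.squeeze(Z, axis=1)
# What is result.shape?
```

(2, 9, 1)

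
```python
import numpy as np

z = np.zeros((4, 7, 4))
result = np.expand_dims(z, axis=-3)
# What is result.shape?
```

(4, 1, 7, 4)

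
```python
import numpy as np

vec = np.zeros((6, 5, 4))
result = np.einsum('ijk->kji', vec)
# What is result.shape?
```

(4, 5, 6)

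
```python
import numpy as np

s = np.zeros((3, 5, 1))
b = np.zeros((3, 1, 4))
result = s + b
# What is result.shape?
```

(3, 5, 4)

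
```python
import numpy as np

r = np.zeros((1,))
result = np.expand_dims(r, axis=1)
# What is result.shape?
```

(1, 1)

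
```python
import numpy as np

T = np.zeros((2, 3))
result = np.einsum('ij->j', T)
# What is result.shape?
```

(3,)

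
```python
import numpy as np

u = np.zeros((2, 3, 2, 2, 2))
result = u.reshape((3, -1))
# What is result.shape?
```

(3, 16)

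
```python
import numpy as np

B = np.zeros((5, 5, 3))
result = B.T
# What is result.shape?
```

(3, 5, 5)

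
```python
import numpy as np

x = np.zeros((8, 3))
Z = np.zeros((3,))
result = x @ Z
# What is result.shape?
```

(8,)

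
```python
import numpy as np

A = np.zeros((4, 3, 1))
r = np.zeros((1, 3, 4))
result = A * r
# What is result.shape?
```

(4, 3, 4)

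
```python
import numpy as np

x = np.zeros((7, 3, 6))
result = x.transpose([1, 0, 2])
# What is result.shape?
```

(3, 7, 6)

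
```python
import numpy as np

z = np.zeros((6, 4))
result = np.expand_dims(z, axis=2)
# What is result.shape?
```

(6, 4, 1)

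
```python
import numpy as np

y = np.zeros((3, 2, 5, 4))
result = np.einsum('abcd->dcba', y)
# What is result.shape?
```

(4, 5, 2, 3)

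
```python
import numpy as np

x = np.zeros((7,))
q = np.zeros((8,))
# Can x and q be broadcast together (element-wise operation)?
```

No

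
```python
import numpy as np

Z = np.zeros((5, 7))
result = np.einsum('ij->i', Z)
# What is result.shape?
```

(5,)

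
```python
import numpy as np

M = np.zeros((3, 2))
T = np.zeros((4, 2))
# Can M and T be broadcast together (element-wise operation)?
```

No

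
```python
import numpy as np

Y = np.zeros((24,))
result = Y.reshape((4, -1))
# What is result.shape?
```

(4, 6)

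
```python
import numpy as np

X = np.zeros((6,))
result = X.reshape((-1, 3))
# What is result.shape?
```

(2, 3)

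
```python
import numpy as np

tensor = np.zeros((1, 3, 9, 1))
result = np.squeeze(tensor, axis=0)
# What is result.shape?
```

(3, 9, 1)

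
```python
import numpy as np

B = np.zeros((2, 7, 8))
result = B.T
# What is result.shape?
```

(8, 7, 2)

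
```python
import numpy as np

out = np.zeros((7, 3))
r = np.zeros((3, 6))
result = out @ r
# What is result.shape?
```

(7, 6)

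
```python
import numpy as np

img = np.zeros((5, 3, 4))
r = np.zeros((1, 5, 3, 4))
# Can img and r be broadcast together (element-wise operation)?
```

Yes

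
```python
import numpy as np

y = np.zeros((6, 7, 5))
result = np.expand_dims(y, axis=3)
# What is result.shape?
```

(6, 7, 5, 1)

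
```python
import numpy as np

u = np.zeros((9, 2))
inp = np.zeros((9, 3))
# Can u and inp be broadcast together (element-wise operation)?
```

No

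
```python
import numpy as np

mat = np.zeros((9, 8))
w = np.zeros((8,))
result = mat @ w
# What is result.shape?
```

(9,)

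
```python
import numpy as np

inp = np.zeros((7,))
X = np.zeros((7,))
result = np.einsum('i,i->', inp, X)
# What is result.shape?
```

()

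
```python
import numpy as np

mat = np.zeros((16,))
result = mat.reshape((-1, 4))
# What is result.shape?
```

(4, 4)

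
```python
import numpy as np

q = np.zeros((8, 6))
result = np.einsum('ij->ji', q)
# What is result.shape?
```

(6, 8)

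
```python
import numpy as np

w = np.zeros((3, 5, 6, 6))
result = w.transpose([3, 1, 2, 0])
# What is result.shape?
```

(6, 5, 6, 3)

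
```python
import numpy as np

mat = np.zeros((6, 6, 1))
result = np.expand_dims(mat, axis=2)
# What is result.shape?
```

(6, 6, 1, 1)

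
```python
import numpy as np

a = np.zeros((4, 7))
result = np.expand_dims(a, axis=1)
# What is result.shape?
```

(4, 1, 7)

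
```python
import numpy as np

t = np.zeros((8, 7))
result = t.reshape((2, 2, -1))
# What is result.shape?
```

(2, 2, 14)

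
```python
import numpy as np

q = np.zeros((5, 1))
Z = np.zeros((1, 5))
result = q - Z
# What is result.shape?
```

(5, 5)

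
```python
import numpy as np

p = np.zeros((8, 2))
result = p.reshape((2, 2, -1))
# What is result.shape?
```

(2, 2, 4)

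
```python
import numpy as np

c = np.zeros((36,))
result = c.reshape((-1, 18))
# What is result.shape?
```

(2, 18)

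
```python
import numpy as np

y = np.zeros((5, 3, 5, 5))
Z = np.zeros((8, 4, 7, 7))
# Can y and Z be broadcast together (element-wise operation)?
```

No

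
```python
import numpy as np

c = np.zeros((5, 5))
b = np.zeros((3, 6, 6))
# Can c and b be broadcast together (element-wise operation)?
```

No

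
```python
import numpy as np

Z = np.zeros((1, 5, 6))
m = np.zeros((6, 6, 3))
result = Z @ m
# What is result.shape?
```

(6, 5, 3)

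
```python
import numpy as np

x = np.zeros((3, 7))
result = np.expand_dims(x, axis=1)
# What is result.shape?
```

(3, 1, 7)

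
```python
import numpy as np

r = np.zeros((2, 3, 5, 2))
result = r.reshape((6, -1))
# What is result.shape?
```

(6, 10)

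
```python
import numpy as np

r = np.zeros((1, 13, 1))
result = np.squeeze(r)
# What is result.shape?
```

(13,)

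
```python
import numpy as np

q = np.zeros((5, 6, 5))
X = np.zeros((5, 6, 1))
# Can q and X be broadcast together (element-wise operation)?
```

Yes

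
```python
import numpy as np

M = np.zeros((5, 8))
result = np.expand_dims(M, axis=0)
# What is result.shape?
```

(1, 5, 8)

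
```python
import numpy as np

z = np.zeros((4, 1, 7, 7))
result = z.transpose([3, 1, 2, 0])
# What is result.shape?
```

(7, 1, 7, 4)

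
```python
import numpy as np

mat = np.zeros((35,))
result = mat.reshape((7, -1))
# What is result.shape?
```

(7, 5)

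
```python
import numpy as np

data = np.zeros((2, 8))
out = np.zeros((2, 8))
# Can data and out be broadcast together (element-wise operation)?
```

Yes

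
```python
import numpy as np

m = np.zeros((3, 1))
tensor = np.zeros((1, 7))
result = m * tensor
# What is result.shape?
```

(3, 7)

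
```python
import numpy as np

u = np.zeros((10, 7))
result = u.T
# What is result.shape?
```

(7, 10)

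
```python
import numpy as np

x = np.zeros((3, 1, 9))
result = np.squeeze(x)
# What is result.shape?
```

(3, 9)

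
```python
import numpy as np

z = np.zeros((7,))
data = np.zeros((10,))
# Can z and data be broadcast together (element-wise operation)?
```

No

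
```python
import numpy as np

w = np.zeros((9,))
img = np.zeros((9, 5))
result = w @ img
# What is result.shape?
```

(5,)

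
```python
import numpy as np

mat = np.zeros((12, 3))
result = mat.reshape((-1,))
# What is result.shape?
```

(36,)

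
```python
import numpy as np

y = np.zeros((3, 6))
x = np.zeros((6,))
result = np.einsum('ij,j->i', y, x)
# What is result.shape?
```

(3,)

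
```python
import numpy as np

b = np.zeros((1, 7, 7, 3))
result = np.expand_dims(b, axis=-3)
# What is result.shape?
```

(1, 7, 1, 7, 3)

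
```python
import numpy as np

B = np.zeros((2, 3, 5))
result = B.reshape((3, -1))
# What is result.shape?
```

(3, 10)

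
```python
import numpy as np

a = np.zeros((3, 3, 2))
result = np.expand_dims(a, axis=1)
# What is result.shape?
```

(3, 1, 3, 2)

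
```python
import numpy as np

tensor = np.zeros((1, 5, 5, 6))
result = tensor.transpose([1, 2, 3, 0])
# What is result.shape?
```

(5, 5, 6, 1)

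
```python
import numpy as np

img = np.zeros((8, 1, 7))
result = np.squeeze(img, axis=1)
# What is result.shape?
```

(8, 7)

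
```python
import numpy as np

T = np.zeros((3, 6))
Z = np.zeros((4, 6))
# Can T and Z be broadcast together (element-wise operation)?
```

No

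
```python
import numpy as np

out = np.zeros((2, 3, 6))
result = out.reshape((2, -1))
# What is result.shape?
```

(2, 18)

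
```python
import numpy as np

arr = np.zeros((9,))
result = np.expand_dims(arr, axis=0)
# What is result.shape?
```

(1, 9)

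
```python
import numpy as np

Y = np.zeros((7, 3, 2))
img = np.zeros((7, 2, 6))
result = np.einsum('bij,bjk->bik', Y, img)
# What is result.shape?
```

(7, 3, 6)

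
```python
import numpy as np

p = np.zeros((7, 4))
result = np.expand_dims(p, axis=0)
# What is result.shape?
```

(1, 7, 4)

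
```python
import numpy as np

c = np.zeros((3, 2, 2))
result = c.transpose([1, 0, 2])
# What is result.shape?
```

(2, 3, 2)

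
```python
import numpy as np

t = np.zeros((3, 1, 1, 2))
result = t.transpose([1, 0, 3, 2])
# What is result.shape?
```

(1, 3, 2, 1)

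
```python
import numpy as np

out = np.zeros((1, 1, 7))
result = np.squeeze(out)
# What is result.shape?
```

(7,)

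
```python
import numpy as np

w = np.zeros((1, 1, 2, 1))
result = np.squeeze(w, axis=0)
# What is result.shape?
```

(1, 2, 1)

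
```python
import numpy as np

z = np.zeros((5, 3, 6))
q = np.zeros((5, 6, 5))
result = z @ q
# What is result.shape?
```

(5, 3, 5)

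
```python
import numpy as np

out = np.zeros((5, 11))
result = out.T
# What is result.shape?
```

(11, 5)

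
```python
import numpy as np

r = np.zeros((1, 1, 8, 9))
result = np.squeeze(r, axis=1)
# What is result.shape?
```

(1, 8, 9)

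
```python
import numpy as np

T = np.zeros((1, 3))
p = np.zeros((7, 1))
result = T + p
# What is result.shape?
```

(7, 3)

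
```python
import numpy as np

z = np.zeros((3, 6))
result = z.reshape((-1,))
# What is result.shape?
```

(18,)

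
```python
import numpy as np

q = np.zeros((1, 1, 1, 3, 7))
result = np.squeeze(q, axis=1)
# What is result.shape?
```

(1, 1, 3, 7)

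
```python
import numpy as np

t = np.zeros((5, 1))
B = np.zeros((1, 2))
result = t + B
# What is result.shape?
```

(5, 2)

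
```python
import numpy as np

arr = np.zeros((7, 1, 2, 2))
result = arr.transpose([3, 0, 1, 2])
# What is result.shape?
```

(2, 7, 1, 2)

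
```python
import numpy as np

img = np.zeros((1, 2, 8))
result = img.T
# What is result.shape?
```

(8, 2, 1)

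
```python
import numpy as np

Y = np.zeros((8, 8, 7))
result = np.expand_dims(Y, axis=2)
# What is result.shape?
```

(8, 8, 1, 7)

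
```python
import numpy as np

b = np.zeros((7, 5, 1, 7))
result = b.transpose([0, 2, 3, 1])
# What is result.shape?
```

(7, 1, 7, 5)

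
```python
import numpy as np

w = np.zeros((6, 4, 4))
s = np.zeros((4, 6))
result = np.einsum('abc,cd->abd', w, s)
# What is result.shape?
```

(6, 4, 6)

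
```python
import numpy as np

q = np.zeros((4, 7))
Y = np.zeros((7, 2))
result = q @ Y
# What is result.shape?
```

(4, 2)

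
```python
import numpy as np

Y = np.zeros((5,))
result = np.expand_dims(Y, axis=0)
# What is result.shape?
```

(1, 5)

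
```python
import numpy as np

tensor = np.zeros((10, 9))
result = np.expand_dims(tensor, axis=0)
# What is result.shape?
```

(1, 10, 9)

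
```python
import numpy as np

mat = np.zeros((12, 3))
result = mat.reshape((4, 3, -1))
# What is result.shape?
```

(4, 3, 3)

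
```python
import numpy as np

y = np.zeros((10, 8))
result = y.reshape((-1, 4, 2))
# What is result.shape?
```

(10, 4, 2)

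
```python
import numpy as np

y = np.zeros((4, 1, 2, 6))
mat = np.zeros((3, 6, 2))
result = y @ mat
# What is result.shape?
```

(4, 3, 2, 2)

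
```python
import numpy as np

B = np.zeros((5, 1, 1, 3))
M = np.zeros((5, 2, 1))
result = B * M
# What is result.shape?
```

(5, 5, 2, 3)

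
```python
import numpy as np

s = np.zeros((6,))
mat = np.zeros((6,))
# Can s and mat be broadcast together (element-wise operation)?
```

Yes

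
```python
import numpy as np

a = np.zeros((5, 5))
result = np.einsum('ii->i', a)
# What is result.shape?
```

(5,)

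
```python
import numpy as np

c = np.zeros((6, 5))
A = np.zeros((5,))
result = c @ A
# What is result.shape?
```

(6,)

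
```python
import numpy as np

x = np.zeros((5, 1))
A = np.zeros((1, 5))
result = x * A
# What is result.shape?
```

(5, 5)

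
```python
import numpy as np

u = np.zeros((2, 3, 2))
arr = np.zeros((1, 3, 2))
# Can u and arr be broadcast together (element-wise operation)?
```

Yes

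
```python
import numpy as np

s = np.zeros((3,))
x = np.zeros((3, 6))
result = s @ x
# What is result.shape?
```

(6,)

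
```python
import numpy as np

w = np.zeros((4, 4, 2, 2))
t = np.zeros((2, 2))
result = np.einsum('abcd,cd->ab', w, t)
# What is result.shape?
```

(4, 4)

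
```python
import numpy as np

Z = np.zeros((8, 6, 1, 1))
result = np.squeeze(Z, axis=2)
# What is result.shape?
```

(8, 6, 1)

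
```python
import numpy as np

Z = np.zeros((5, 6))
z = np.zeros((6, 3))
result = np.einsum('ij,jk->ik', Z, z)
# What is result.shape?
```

(5, 3)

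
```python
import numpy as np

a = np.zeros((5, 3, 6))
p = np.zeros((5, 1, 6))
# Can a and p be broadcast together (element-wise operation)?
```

Yes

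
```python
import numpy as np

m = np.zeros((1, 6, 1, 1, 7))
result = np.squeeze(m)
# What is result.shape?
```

(6, 7)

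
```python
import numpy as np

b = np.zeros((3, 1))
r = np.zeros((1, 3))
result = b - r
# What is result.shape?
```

(3, 3)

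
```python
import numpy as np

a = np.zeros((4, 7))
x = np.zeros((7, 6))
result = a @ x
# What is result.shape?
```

(4, 6)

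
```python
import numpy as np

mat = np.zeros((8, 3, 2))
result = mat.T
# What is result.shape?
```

(2, 3, 8)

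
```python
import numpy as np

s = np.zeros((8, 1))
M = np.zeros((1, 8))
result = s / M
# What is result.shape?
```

(8, 8)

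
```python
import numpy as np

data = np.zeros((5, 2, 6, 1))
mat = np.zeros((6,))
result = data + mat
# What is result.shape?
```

(5, 2, 6, 6)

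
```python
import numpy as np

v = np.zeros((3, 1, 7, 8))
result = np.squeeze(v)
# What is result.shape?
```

(3, 7, 8)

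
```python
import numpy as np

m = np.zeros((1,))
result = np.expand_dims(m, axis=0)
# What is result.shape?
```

(1, 1)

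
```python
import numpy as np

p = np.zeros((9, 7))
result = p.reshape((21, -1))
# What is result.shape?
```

(21, 3)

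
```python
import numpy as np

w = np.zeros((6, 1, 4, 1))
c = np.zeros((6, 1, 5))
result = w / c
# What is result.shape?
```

(6, 6, 4, 5)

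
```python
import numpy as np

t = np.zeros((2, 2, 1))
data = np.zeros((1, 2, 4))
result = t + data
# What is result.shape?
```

(2, 2, 4)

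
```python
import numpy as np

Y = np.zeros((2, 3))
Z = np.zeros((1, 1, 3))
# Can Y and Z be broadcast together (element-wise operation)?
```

Yes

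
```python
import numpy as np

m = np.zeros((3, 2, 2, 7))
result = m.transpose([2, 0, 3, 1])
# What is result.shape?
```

(2, 3, 7, 2)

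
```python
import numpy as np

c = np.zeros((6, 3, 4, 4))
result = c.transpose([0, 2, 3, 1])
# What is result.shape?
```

(6, 4, 4, 3)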